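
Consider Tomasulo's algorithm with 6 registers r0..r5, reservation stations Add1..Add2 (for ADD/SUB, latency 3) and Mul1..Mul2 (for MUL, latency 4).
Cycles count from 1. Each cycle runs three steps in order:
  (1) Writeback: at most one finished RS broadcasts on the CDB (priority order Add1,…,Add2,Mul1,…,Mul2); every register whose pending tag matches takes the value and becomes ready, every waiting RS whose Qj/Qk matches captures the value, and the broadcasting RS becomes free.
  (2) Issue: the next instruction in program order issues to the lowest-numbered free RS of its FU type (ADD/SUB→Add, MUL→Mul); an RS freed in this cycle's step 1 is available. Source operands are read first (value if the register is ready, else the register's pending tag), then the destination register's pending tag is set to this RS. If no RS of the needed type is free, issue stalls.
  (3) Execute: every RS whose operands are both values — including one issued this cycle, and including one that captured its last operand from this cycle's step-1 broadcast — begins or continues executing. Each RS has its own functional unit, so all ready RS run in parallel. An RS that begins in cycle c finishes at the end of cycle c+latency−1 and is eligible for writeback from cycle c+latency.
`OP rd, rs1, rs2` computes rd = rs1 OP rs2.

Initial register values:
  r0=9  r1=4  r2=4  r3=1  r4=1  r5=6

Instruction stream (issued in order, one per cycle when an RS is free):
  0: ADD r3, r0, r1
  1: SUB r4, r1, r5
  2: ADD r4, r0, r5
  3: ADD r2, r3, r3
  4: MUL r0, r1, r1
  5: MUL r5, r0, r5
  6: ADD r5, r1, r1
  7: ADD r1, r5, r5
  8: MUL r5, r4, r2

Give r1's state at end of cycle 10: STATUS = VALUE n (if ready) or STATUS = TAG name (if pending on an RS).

STATUS = TAG Add2

c1: issue ADD r3<-Add1 | r0:9,r1:4,r2:4,r3:Add1,r4:1,r5:6
c2: issue SUB r4<-Add2 | r0:9,r1:4,r2:4,r3:Add1,r4:Add2,r5:6
c3: stall | r0:9,r1:4,r2:4,r3:Add1,r4:Add2,r5:6
c4: CDB Add1=13; issue ADD r4<-Add1 | r0:9,r1:4,r2:4,r3:13,r4:Add1,r5:6
c5: CDB Add2=-2; issue ADD r2<-Add2 | r0:9,r1:4,r2:Add2,r3:13,r4:Add1,r5:6
c6: issue MUL r0<-Mul1 | r0:Mul1,r1:4,r2:Add2,r3:13,r4:Add1,r5:6
c7: CDB Add1=15; issue MUL r5<-Mul2 | r0:Mul1,r1:4,r2:Add2,r3:13,r4:15,r5:Mul2
c8: CDB Add2=26; issue ADD r5<-Add1 | r0:Mul1,r1:4,r2:26,r3:13,r4:15,r5:Add1
c9: issue ADD r1<-Add2 | r0:Mul1,r1:Add2,r2:26,r3:13,r4:15,r5:Add1
c10: CDB Mul1=16; issue MUL r5<-Mul1 | r0:16,r1:Add2,r2:26,r3:13,r4:15,r5:Mul1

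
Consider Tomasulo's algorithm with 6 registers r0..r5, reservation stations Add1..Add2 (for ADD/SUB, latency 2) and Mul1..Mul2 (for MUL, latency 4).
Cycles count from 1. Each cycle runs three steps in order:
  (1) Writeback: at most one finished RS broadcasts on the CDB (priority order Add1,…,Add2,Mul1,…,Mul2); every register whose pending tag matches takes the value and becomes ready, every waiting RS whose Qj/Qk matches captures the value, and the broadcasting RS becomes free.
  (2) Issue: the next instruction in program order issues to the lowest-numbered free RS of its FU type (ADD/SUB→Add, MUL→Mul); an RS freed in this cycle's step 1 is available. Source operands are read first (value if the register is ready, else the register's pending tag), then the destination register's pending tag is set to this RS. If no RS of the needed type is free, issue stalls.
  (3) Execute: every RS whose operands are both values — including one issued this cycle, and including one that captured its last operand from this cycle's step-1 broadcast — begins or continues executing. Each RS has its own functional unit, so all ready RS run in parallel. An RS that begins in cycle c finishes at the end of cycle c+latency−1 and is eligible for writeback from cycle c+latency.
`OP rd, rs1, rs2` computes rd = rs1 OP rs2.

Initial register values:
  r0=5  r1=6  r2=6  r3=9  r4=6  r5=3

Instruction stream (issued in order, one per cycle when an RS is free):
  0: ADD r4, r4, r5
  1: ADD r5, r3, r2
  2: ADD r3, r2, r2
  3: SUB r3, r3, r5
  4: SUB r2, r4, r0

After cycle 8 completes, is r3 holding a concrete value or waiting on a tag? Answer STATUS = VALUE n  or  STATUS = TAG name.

STATUS = VALUE -3

c1: issue ADD r4<-Add1 | r0:5,r1:6,r2:6,r3:9,r4:Add1,r5:3
c2: issue ADD r5<-Add2 | r0:5,r1:6,r2:6,r3:9,r4:Add1,r5:Add2
c3: CDB Add1=9; issue ADD r3<-Add1 | r0:5,r1:6,r2:6,r3:Add1,r4:9,r5:Add2
c4: CDB Add2=15; issue SUB r3<-Add2 | r0:5,r1:6,r2:6,r3:Add2,r4:9,r5:15
c5: CDB Add1=12; issue SUB r2<-Add1 | r0:5,r1:6,r2:Add1,r3:Add2,r4:9,r5:15
c6: - | r0:5,r1:6,r2:Add1,r3:Add2,r4:9,r5:15
c7: CDB Add1=4 | r0:5,r1:6,r2:4,r3:Add2,r4:9,r5:15
c8: CDB Add2=-3 | r0:5,r1:6,r2:4,r3:-3,r4:9,r5:15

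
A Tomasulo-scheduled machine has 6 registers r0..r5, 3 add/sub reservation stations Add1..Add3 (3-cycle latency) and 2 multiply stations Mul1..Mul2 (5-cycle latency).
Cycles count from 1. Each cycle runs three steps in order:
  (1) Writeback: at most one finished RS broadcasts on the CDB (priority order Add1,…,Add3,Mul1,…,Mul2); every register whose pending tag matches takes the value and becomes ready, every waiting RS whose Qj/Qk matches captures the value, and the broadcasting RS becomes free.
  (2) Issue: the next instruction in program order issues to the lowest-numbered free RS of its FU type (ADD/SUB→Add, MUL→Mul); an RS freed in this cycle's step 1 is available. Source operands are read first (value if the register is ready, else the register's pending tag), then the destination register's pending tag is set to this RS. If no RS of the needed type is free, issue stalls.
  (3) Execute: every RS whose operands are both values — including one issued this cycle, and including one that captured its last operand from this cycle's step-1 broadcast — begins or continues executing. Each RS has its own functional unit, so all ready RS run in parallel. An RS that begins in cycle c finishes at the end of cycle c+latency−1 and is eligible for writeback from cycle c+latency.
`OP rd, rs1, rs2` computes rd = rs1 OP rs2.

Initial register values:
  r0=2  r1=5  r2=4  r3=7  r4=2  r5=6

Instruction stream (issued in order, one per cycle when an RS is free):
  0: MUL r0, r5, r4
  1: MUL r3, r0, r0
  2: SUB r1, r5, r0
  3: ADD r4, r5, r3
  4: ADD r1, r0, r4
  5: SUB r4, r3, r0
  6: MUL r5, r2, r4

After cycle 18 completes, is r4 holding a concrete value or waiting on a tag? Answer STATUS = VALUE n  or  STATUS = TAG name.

STATUS = VALUE 132

c1: issue MUL r0<-Mul1 | r0:Mul1,r1:5,r2:4,r3:7,r4:2,r5:6
c2: issue MUL r3<-Mul2 | r0:Mul1,r1:5,r2:4,r3:Mul2,r4:2,r5:6
c3: issue SUB r1<-Add1 | r0:Mul1,r1:Add1,r2:4,r3:Mul2,r4:2,r5:6
c4: issue ADD r4<-Add2 | r0:Mul1,r1:Add1,r2:4,r3:Mul2,r4:Add2,r5:6
c5: issue ADD r1<-Add3 | r0:Mul1,r1:Add3,r2:4,r3:Mul2,r4:Add2,r5:6
c6: CDB Mul1=12; stall | r0:12,r1:Add3,r2:4,r3:Mul2,r4:Add2,r5:6
c7: stall | r0:12,r1:Add3,r2:4,r3:Mul2,r4:Add2,r5:6
c8: stall | r0:12,r1:Add3,r2:4,r3:Mul2,r4:Add2,r5:6
c9: CDB Add1=-6; issue SUB r4<-Add1 | r0:12,r1:Add3,r2:4,r3:Mul2,r4:Add1,r5:6
c10: issue MUL r5<-Mul1 | r0:12,r1:Add3,r2:4,r3:Mul2,r4:Add1,r5:Mul1
c11: CDB Mul2=144 | r0:12,r1:Add3,r2:4,r3:144,r4:Add1,r5:Mul1
c12: - | r0:12,r1:Add3,r2:4,r3:144,r4:Add1,r5:Mul1
c13: - | r0:12,r1:Add3,r2:4,r3:144,r4:Add1,r5:Mul1
c14: CDB Add1=132 | r0:12,r1:Add3,r2:4,r3:144,r4:132,r5:Mul1
c15: CDB Add2=150 | r0:12,r1:Add3,r2:4,r3:144,r4:132,r5:Mul1
c16: - | r0:12,r1:Add3,r2:4,r3:144,r4:132,r5:Mul1
c17: - | r0:12,r1:Add3,r2:4,r3:144,r4:132,r5:Mul1
c18: CDB Add3=162 | r0:12,r1:162,r2:4,r3:144,r4:132,r5:Mul1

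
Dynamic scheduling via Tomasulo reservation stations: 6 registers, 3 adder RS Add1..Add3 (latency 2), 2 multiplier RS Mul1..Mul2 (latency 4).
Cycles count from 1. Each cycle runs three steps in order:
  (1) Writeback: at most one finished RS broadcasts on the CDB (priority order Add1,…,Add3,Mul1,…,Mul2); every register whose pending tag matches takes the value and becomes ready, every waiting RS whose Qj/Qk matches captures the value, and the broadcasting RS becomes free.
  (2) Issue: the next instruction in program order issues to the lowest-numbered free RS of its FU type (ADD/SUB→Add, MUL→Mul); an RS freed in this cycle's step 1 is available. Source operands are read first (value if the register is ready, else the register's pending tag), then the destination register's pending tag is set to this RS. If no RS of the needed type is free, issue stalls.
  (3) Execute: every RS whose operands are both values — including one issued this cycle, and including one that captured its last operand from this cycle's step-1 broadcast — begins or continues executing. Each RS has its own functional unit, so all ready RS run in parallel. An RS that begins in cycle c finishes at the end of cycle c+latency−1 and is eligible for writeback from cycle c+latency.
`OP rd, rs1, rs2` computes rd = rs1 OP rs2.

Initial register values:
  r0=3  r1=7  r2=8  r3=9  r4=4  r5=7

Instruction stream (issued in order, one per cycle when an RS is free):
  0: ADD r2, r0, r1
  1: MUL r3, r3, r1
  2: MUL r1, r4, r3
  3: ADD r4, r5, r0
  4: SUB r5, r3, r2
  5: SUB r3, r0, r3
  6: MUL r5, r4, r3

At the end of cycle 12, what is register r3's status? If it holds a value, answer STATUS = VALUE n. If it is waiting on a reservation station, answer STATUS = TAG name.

c1: issue ADD r2<-Add1 | r0:3,r1:7,r2:Add1,r3:9,r4:4,r5:7
c2: issue MUL r3<-Mul1 | r0:3,r1:7,r2:Add1,r3:Mul1,r4:4,r5:7
c3: CDB Add1=10; issue MUL r1<-Mul2 | r0:3,r1:Mul2,r2:10,r3:Mul1,r4:4,r5:7
c4: issue ADD r4<-Add1 | r0:3,r1:Mul2,r2:10,r3:Mul1,r4:Add1,r5:7
c5: issue SUB r5<-Add2 | r0:3,r1:Mul2,r2:10,r3:Mul1,r4:Add1,r5:Add2
c6: CDB Add1=10; issue SUB r3<-Add1 | r0:3,r1:Mul2,r2:10,r3:Add1,r4:10,r5:Add2
c7: CDB Mul1=63; issue MUL r5<-Mul1 | r0:3,r1:Mul2,r2:10,r3:Add1,r4:10,r5:Mul1
c8: - | r0:3,r1:Mul2,r2:10,r3:Add1,r4:10,r5:Mul1
c9: CDB Add1=-60 | r0:3,r1:Mul2,r2:10,r3:-60,r4:10,r5:Mul1
c10: CDB Add2=53 | r0:3,r1:Mul2,r2:10,r3:-60,r4:10,r5:Mul1
c11: CDB Mul2=252 | r0:3,r1:252,r2:10,r3:-60,r4:10,r5:Mul1
c12: - | r0:3,r1:252,r2:10,r3:-60,r4:10,r5:Mul1

STATUS = VALUE -60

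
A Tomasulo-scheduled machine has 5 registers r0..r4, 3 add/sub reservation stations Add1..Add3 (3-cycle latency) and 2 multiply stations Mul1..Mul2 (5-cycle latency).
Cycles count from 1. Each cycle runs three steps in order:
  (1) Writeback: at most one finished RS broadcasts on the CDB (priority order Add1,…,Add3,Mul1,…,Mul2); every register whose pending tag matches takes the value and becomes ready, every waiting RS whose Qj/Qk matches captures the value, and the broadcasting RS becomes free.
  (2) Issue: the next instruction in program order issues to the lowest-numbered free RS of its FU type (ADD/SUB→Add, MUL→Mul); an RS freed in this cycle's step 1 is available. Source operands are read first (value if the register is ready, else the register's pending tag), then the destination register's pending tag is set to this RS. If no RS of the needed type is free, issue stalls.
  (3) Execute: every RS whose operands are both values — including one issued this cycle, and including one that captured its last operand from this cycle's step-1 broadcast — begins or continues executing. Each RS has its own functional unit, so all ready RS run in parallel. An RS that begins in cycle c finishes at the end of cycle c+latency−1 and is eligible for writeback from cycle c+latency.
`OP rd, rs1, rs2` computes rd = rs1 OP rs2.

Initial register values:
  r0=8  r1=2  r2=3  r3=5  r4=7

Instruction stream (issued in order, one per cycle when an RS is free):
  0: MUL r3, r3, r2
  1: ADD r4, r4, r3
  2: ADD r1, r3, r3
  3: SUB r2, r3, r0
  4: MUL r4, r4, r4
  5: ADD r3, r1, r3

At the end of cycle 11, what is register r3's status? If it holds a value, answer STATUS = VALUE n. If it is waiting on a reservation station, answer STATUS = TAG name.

STATUS = TAG Add1

cycle 1: issue MUL r3<-Mul1 // r0:8,r1:2,r2:3,r3:Mul1,r4:7
cycle 2: issue ADD r4<-Add1 // r0:8,r1:2,r2:3,r3:Mul1,r4:Add1
cycle 3: issue ADD r1<-Add2 // r0:8,r1:Add2,r2:3,r3:Mul1,r4:Add1
cycle 4: issue SUB r2<-Add3 // r0:8,r1:Add2,r2:Add3,r3:Mul1,r4:Add1
cycle 5: issue MUL r4<-Mul2 // r0:8,r1:Add2,r2:Add3,r3:Mul1,r4:Mul2
cycle 6: CDB Mul1=15; stall // r0:8,r1:Add2,r2:Add3,r3:15,r4:Mul2
cycle 7: stall // r0:8,r1:Add2,r2:Add3,r3:15,r4:Mul2
cycle 8: stall // r0:8,r1:Add2,r2:Add3,r3:15,r4:Mul2
cycle 9: CDB Add1=22; issue ADD r3<-Add1 // r0:8,r1:Add2,r2:Add3,r3:Add1,r4:Mul2
cycle 10: CDB Add2=30 // r0:8,r1:30,r2:Add3,r3:Add1,r4:Mul2
cycle 11: CDB Add3=7 // r0:8,r1:30,r2:7,r3:Add1,r4:Mul2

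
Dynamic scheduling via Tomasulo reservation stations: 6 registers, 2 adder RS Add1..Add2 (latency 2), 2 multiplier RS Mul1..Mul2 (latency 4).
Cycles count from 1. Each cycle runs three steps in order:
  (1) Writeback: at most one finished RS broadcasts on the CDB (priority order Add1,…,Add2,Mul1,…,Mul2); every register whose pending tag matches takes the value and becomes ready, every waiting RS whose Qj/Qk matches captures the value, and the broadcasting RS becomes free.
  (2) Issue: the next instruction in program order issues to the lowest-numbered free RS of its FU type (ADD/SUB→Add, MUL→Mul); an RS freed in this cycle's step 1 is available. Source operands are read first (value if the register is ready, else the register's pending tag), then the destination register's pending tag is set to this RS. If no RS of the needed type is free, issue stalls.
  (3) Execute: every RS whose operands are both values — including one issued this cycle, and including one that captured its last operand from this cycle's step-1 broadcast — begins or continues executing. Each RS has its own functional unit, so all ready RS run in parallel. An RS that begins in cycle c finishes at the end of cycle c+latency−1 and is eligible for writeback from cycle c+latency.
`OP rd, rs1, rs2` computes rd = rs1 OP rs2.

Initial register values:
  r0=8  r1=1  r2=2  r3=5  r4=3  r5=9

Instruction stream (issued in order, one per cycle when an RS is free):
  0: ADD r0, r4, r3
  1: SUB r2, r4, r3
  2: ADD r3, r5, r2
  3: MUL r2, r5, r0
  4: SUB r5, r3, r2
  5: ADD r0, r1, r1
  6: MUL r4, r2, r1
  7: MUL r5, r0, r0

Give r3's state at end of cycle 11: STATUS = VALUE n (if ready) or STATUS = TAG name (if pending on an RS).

STATUS = VALUE 7

c1: issue ADD r0<-Add1 | r0:Add1,r1:1,r2:2,r3:5,r4:3,r5:9
c2: issue SUB r2<-Add2 | r0:Add1,r1:1,r2:Add2,r3:5,r4:3,r5:9
c3: CDB Add1=8; issue ADD r3<-Add1 | r0:8,r1:1,r2:Add2,r3:Add1,r4:3,r5:9
c4: CDB Add2=-2; issue MUL r2<-Mul1 | r0:8,r1:1,r2:Mul1,r3:Add1,r4:3,r5:9
c5: issue SUB r5<-Add2 | r0:8,r1:1,r2:Mul1,r3:Add1,r4:3,r5:Add2
c6: CDB Add1=7; issue ADD r0<-Add1 | r0:Add1,r1:1,r2:Mul1,r3:7,r4:3,r5:Add2
c7: issue MUL r4<-Mul2 | r0:Add1,r1:1,r2:Mul1,r3:7,r4:Mul2,r5:Add2
c8: CDB Add1=2; stall | r0:2,r1:1,r2:Mul1,r3:7,r4:Mul2,r5:Add2
c9: CDB Mul1=72; issue MUL r5<-Mul1 | r0:2,r1:1,r2:72,r3:7,r4:Mul2,r5:Mul1
c10: - | r0:2,r1:1,r2:72,r3:7,r4:Mul2,r5:Mul1
c11: CDB Add2=-65 | r0:2,r1:1,r2:72,r3:7,r4:Mul2,r5:Mul1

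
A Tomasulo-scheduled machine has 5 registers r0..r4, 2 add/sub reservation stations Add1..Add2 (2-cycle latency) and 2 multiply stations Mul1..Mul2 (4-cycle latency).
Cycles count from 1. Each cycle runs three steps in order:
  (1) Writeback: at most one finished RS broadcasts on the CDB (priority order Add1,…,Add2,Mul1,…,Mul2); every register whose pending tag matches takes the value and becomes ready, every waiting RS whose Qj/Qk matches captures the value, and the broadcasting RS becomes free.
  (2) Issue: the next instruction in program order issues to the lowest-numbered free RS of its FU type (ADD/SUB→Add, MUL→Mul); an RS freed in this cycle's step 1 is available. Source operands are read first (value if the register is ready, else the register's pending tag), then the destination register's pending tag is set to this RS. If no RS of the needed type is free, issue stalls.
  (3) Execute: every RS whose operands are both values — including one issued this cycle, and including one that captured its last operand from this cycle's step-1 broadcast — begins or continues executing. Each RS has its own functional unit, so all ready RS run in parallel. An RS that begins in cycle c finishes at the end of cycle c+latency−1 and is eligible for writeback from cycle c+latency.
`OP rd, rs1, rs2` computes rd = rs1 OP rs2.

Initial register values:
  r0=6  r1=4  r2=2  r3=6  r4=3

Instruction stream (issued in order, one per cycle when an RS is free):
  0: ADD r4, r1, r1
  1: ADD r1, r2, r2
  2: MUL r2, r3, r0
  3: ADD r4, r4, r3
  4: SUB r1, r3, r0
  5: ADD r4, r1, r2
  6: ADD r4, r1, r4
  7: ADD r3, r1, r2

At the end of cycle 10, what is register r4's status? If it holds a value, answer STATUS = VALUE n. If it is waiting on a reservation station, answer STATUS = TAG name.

cycle 1: issue ADD r4<-Add1 // r0:6,r1:4,r2:2,r3:6,r4:Add1
cycle 2: issue ADD r1<-Add2 // r0:6,r1:Add2,r2:2,r3:6,r4:Add1
cycle 3: CDB Add1=8; issue MUL r2<-Mul1 // r0:6,r1:Add2,r2:Mul1,r3:6,r4:8
cycle 4: CDB Add2=4; issue ADD r4<-Add1 // r0:6,r1:4,r2:Mul1,r3:6,r4:Add1
cycle 5: issue SUB r1<-Add2 // r0:6,r1:Add2,r2:Mul1,r3:6,r4:Add1
cycle 6: CDB Add1=14; issue ADD r4<-Add1 // r0:6,r1:Add2,r2:Mul1,r3:6,r4:Add1
cycle 7: CDB Add2=0; issue ADD r4<-Add2 // r0:6,r1:0,r2:Mul1,r3:6,r4:Add2
cycle 8: CDB Mul1=36; stall // r0:6,r1:0,r2:36,r3:6,r4:Add2
cycle 9: stall // r0:6,r1:0,r2:36,r3:6,r4:Add2
cycle 10: CDB Add1=36; issue ADD r3<-Add1 // r0:6,r1:0,r2:36,r3:Add1,r4:Add2

STATUS = TAG Add2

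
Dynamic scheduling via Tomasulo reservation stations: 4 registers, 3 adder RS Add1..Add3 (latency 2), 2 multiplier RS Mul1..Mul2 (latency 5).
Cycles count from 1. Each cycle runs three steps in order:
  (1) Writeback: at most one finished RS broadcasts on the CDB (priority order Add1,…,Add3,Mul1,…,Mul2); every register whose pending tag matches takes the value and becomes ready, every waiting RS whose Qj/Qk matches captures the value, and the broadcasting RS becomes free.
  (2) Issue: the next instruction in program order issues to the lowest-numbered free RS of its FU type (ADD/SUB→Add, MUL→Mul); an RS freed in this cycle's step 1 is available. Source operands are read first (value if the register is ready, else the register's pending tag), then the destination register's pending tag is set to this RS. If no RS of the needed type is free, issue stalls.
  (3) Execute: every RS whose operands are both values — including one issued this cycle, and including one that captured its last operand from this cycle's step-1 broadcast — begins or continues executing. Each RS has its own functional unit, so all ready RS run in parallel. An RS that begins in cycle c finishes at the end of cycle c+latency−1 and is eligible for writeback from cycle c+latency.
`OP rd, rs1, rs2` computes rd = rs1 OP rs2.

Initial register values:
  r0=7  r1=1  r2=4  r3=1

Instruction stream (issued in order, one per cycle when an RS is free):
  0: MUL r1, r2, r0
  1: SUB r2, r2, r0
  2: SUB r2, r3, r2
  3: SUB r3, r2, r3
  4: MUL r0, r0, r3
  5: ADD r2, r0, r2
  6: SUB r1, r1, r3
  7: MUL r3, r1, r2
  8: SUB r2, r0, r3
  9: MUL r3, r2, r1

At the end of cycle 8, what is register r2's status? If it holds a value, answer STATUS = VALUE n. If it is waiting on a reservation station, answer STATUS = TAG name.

STATUS = TAG Add2

  c1: issue MUL r1<-Mul1  regs: r0:7,r1:Mul1,r2:4,r3:1
  c2: issue SUB r2<-Add1  regs: r0:7,r1:Mul1,r2:Add1,r3:1
  c3: issue SUB r2<-Add2  regs: r0:7,r1:Mul1,r2:Add2,r3:1
  c4: CDB Add1=-3; issue SUB r3<-Add1  regs: r0:7,r1:Mul1,r2:Add2,r3:Add1
  c5: issue MUL r0<-Mul2  regs: r0:Mul2,r1:Mul1,r2:Add2,r3:Add1
  c6: CDB Add2=4; issue ADD r2<-Add2  regs: r0:Mul2,r1:Mul1,r2:Add2,r3:Add1
  c7: CDB Mul1=28; issue SUB r1<-Add3  regs: r0:Mul2,r1:Add3,r2:Add2,r3:Add1
  c8: CDB Add1=3; issue MUL r3<-Mul1  regs: r0:Mul2,r1:Add3,r2:Add2,r3:Mul1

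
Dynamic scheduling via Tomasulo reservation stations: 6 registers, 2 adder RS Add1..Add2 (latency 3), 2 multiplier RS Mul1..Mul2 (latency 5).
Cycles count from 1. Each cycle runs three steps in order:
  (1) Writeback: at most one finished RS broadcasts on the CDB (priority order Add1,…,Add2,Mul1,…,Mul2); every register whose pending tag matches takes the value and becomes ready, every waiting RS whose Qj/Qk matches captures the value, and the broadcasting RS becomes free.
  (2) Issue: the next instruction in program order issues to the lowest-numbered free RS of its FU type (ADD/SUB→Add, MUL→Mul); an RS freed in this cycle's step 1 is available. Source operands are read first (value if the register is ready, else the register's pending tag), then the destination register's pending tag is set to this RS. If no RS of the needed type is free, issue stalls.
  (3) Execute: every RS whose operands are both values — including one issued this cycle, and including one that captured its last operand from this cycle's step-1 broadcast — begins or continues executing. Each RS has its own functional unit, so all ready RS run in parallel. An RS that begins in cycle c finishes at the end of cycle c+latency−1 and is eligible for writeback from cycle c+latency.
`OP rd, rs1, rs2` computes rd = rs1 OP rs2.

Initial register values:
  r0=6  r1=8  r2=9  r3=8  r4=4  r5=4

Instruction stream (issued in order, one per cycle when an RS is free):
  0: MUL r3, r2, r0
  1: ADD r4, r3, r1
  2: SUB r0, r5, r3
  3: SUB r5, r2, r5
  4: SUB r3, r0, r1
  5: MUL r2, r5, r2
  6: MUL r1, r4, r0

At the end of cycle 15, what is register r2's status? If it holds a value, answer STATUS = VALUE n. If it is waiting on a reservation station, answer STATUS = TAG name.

  c1: issue MUL r3<-Mul1  regs: r0:6,r1:8,r2:9,r3:Mul1,r4:4,r5:4
  c2: issue ADD r4<-Add1  regs: r0:6,r1:8,r2:9,r3:Mul1,r4:Add1,r5:4
  c3: issue SUB r0<-Add2  regs: r0:Add2,r1:8,r2:9,r3:Mul1,r4:Add1,r5:4
  c4: stall  regs: r0:Add2,r1:8,r2:9,r3:Mul1,r4:Add1,r5:4
  c5: stall  regs: r0:Add2,r1:8,r2:9,r3:Mul1,r4:Add1,r5:4
  c6: CDB Mul1=54; stall  regs: r0:Add2,r1:8,r2:9,r3:54,r4:Add1,r5:4
  c7: stall  regs: r0:Add2,r1:8,r2:9,r3:54,r4:Add1,r5:4
  c8: stall  regs: r0:Add2,r1:8,r2:9,r3:54,r4:Add1,r5:4
  c9: CDB Add1=62; issue SUB r5<-Add1  regs: r0:Add2,r1:8,r2:9,r3:54,r4:62,r5:Add1
  c10: CDB Add2=-50; issue SUB r3<-Add2  regs: r0:-50,r1:8,r2:9,r3:Add2,r4:62,r5:Add1
  c11: issue MUL r2<-Mul1  regs: r0:-50,r1:8,r2:Mul1,r3:Add2,r4:62,r5:Add1
  c12: CDB Add1=5; issue MUL r1<-Mul2  regs: r0:-50,r1:Mul2,r2:Mul1,r3:Add2,r4:62,r5:5
  c13: CDB Add2=-58  regs: r0:-50,r1:Mul2,r2:Mul1,r3:-58,r4:62,r5:5
  c14: -  regs: r0:-50,r1:Mul2,r2:Mul1,r3:-58,r4:62,r5:5
  c15: -  regs: r0:-50,r1:Mul2,r2:Mul1,r3:-58,r4:62,r5:5

STATUS = TAG Mul1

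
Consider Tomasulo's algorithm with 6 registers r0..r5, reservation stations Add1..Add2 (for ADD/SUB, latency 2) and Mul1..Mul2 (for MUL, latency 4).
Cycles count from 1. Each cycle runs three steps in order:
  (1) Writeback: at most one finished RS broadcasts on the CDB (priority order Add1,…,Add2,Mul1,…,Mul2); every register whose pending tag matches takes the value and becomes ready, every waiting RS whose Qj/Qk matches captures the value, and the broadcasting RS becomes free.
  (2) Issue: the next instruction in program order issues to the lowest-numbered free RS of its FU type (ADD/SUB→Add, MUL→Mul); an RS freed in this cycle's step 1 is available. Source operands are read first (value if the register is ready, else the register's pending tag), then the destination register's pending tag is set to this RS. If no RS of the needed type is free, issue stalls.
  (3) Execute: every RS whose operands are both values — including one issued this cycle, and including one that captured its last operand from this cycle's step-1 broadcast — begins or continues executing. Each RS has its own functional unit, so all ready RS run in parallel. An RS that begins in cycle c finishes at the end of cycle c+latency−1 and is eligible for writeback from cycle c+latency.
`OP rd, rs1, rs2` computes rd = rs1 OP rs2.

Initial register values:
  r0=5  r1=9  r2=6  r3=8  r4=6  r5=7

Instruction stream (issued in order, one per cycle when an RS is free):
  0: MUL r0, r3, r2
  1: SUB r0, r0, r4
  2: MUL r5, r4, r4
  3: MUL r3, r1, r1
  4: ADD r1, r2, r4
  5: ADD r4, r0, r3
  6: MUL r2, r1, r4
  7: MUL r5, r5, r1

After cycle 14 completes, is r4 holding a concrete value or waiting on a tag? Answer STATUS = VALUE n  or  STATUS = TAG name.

  c1: issue MUL r0<-Mul1  regs: r0:Mul1,r1:9,r2:6,r3:8,r4:6,r5:7
  c2: issue SUB r0<-Add1  regs: r0:Add1,r1:9,r2:6,r3:8,r4:6,r5:7
  c3: issue MUL r5<-Mul2  regs: r0:Add1,r1:9,r2:6,r3:8,r4:6,r5:Mul2
  c4: stall  regs: r0:Add1,r1:9,r2:6,r3:8,r4:6,r5:Mul2
  c5: CDB Mul1=48; issue MUL r3<-Mul1  regs: r0:Add1,r1:9,r2:6,r3:Mul1,r4:6,r5:Mul2
  c6: issue ADD r1<-Add2  regs: r0:Add1,r1:Add2,r2:6,r3:Mul1,r4:6,r5:Mul2
  c7: CDB Add1=42; issue ADD r4<-Add1  regs: r0:42,r1:Add2,r2:6,r3:Mul1,r4:Add1,r5:Mul2
  c8: CDB Add2=12; stall  regs: r0:42,r1:12,r2:6,r3:Mul1,r4:Add1,r5:Mul2
  c9: CDB Mul1=81; issue MUL r2<-Mul1  regs: r0:42,r1:12,r2:Mul1,r3:81,r4:Add1,r5:Mul2
  c10: CDB Mul2=36; issue MUL r5<-Mul2  regs: r0:42,r1:12,r2:Mul1,r3:81,r4:Add1,r5:Mul2
  c11: CDB Add1=123  regs: r0:42,r1:12,r2:Mul1,r3:81,r4:123,r5:Mul2
  c12: -  regs: r0:42,r1:12,r2:Mul1,r3:81,r4:123,r5:Mul2
  c13: -  regs: r0:42,r1:12,r2:Mul1,r3:81,r4:123,r5:Mul2
  c14: CDB Mul2=432  regs: r0:42,r1:12,r2:Mul1,r3:81,r4:123,r5:432

STATUS = VALUE 123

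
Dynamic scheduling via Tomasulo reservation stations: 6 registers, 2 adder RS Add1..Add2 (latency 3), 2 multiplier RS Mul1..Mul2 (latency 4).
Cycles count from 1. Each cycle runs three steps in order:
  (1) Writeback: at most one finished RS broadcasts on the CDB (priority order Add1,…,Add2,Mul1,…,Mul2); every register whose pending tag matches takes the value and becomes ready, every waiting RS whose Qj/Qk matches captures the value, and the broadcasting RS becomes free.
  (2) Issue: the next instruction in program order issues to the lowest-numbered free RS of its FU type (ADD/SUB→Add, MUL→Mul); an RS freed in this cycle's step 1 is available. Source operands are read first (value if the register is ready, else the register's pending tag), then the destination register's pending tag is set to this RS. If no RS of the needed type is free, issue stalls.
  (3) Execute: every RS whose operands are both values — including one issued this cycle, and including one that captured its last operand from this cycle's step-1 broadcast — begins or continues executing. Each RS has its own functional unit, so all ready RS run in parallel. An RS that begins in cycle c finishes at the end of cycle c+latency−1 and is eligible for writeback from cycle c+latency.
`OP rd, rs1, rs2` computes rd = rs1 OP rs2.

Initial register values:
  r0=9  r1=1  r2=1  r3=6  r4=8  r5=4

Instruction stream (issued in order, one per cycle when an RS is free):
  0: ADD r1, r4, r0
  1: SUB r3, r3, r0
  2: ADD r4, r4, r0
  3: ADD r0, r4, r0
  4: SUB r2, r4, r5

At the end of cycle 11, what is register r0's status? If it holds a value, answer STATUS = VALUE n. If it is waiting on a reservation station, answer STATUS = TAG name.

cycle 1: issue ADD r1<-Add1 // r0:9,r1:Add1,r2:1,r3:6,r4:8,r5:4
cycle 2: issue SUB r3<-Add2 // r0:9,r1:Add1,r2:1,r3:Add2,r4:8,r5:4
cycle 3: stall // r0:9,r1:Add1,r2:1,r3:Add2,r4:8,r5:4
cycle 4: CDB Add1=17; issue ADD r4<-Add1 // r0:9,r1:17,r2:1,r3:Add2,r4:Add1,r5:4
cycle 5: CDB Add2=-3; issue ADD r0<-Add2 // r0:Add2,r1:17,r2:1,r3:-3,r4:Add1,r5:4
cycle 6: stall // r0:Add2,r1:17,r2:1,r3:-3,r4:Add1,r5:4
cycle 7: CDB Add1=17; issue SUB r2<-Add1 // r0:Add2,r1:17,r2:Add1,r3:-3,r4:17,r5:4
cycle 8: - // r0:Add2,r1:17,r2:Add1,r3:-3,r4:17,r5:4
cycle 9: - // r0:Add2,r1:17,r2:Add1,r3:-3,r4:17,r5:4
cycle 10: CDB Add1=13 // r0:Add2,r1:17,r2:13,r3:-3,r4:17,r5:4
cycle 11: CDB Add2=26 // r0:26,r1:17,r2:13,r3:-3,r4:17,r5:4

STATUS = VALUE 26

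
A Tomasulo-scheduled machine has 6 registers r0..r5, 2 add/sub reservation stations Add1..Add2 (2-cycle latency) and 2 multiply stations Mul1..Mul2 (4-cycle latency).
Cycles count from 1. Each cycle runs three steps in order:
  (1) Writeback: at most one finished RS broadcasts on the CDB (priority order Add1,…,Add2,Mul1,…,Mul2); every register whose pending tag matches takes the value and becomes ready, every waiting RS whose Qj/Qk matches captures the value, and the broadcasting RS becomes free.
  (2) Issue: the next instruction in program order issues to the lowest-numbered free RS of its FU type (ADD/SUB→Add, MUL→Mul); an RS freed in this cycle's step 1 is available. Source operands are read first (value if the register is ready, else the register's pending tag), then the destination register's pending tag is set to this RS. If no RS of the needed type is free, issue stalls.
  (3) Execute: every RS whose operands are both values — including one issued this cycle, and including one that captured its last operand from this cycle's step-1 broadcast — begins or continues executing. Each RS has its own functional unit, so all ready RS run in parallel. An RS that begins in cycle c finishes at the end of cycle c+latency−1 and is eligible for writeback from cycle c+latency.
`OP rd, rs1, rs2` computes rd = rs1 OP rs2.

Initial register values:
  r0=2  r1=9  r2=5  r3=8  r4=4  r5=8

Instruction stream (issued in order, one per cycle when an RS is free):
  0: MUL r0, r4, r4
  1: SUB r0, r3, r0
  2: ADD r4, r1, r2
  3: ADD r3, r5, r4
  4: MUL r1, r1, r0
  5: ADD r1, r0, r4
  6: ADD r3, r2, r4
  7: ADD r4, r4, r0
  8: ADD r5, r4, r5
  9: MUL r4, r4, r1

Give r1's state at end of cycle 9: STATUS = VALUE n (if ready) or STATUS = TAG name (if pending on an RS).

STATUS = TAG Add2

cycle 1: issue MUL r0<-Mul1 // r0:Mul1,r1:9,r2:5,r3:8,r4:4,r5:8
cycle 2: issue SUB r0<-Add1 // r0:Add1,r1:9,r2:5,r3:8,r4:4,r5:8
cycle 3: issue ADD r4<-Add2 // r0:Add1,r1:9,r2:5,r3:8,r4:Add2,r5:8
cycle 4: stall // r0:Add1,r1:9,r2:5,r3:8,r4:Add2,r5:8
cycle 5: CDB Add2=14; issue ADD r3<-Add2 // r0:Add1,r1:9,r2:5,r3:Add2,r4:14,r5:8
cycle 6: CDB Mul1=16; issue MUL r1<-Mul1 // r0:Add1,r1:Mul1,r2:5,r3:Add2,r4:14,r5:8
cycle 7: CDB Add2=22; issue ADD r1<-Add2 // r0:Add1,r1:Add2,r2:5,r3:22,r4:14,r5:8
cycle 8: CDB Add1=-8; issue ADD r3<-Add1 // r0:-8,r1:Add2,r2:5,r3:Add1,r4:14,r5:8
cycle 9: stall // r0:-8,r1:Add2,r2:5,r3:Add1,r4:14,r5:8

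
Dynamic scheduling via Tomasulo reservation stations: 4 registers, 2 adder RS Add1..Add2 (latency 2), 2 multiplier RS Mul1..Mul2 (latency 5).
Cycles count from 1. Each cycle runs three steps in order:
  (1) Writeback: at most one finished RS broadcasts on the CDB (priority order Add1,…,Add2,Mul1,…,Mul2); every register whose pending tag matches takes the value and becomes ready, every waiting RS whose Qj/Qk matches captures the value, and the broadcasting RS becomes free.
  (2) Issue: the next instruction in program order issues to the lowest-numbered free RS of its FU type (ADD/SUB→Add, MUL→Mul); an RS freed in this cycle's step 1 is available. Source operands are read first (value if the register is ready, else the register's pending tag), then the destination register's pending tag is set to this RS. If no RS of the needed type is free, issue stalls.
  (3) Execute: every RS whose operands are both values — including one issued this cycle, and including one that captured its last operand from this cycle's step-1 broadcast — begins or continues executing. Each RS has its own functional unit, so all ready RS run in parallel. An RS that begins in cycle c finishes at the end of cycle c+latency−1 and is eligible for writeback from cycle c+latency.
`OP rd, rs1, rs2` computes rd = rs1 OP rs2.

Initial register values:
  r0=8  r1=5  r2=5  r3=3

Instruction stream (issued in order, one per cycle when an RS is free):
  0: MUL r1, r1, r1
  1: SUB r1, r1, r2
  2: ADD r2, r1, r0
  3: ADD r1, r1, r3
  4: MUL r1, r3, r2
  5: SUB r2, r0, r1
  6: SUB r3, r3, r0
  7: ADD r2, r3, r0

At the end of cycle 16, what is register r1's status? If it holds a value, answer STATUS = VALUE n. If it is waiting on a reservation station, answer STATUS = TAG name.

cycle 1: issue MUL r1<-Mul1 // r0:8,r1:Mul1,r2:5,r3:3
cycle 2: issue SUB r1<-Add1 // r0:8,r1:Add1,r2:5,r3:3
cycle 3: issue ADD r2<-Add2 // r0:8,r1:Add1,r2:Add2,r3:3
cycle 4: stall // r0:8,r1:Add1,r2:Add2,r3:3
cycle 5: stall // r0:8,r1:Add1,r2:Add2,r3:3
cycle 6: CDB Mul1=25; stall // r0:8,r1:Add1,r2:Add2,r3:3
cycle 7: stall // r0:8,r1:Add1,r2:Add2,r3:3
cycle 8: CDB Add1=20; issue ADD r1<-Add1 // r0:8,r1:Add1,r2:Add2,r3:3
cycle 9: issue MUL r1<-Mul1 // r0:8,r1:Mul1,r2:Add2,r3:3
cycle 10: CDB Add1=23; issue SUB r2<-Add1 // r0:8,r1:Mul1,r2:Add1,r3:3
cycle 11: CDB Add2=28; issue SUB r3<-Add2 // r0:8,r1:Mul1,r2:Add1,r3:Add2
cycle 12: stall // r0:8,r1:Mul1,r2:Add1,r3:Add2
cycle 13: CDB Add2=-5; issue ADD r2<-Add2 // r0:8,r1:Mul1,r2:Add2,r3:-5
cycle 14: - // r0:8,r1:Mul1,r2:Add2,r3:-5
cycle 15: CDB Add2=3 // r0:8,r1:Mul1,r2:3,r3:-5
cycle 16: CDB Mul1=84 // r0:8,r1:84,r2:3,r3:-5

STATUS = VALUE 84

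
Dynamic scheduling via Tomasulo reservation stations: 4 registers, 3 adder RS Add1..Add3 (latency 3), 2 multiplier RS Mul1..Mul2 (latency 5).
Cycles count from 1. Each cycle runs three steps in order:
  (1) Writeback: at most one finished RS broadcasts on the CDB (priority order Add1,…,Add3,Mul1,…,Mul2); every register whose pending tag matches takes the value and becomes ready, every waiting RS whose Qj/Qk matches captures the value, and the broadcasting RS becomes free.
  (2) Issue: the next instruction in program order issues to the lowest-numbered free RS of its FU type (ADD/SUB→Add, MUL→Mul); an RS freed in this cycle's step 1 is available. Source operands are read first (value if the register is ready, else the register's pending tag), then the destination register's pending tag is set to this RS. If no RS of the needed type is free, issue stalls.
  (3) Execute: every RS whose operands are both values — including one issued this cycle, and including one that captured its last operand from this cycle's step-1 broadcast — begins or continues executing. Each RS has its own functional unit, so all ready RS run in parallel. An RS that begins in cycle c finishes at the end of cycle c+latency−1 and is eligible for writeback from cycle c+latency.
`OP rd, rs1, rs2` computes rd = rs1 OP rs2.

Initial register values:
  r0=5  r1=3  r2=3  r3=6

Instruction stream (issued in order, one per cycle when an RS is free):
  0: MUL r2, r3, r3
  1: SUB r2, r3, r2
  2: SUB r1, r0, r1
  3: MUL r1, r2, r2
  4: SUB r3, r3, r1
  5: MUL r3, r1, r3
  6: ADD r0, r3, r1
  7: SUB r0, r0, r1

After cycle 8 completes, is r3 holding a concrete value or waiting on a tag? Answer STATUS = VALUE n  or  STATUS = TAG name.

STATUS = TAG Mul1

c1: issue MUL r2<-Mul1 | r0:5,r1:3,r2:Mul1,r3:6
c2: issue SUB r2<-Add1 | r0:5,r1:3,r2:Add1,r3:6
c3: issue SUB r1<-Add2 | r0:5,r1:Add2,r2:Add1,r3:6
c4: issue MUL r1<-Mul2 | r0:5,r1:Mul2,r2:Add1,r3:6
c5: issue SUB r3<-Add3 | r0:5,r1:Mul2,r2:Add1,r3:Add3
c6: CDB Add2=2; stall | r0:5,r1:Mul2,r2:Add1,r3:Add3
c7: CDB Mul1=36; issue MUL r3<-Mul1 | r0:5,r1:Mul2,r2:Add1,r3:Mul1
c8: issue ADD r0<-Add2 | r0:Add2,r1:Mul2,r2:Add1,r3:Mul1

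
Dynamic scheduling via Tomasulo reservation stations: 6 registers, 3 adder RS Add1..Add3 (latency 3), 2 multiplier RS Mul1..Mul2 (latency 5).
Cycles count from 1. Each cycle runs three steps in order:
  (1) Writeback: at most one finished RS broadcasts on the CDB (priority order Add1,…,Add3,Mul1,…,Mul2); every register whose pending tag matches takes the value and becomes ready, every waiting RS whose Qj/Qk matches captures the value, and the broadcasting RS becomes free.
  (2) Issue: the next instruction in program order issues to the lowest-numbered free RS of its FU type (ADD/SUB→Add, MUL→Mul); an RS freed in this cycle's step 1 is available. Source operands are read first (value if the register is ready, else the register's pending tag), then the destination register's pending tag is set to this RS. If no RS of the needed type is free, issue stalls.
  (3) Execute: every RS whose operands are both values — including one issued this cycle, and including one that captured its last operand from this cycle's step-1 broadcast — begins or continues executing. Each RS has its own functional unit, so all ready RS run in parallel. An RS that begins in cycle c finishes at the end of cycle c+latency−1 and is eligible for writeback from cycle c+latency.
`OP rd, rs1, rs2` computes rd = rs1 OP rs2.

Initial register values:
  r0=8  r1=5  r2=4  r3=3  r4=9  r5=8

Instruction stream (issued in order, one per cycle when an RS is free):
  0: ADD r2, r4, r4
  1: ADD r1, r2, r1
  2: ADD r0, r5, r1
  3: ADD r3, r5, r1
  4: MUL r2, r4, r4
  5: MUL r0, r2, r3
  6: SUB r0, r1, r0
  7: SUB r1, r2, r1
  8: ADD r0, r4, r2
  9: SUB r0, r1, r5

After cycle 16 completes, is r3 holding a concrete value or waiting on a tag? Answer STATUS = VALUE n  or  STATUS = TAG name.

STATUS = VALUE 31

  c1: issue ADD r2<-Add1  regs: r0:8,r1:5,r2:Add1,r3:3,r4:9,r5:8
  c2: issue ADD r1<-Add2  regs: r0:8,r1:Add2,r2:Add1,r3:3,r4:9,r5:8
  c3: issue ADD r0<-Add3  regs: r0:Add3,r1:Add2,r2:Add1,r3:3,r4:9,r5:8
  c4: CDB Add1=18; issue ADD r3<-Add1  regs: r0:Add3,r1:Add2,r2:18,r3:Add1,r4:9,r5:8
  c5: issue MUL r2<-Mul1  regs: r0:Add3,r1:Add2,r2:Mul1,r3:Add1,r4:9,r5:8
  c6: issue MUL r0<-Mul2  regs: r0:Mul2,r1:Add2,r2:Mul1,r3:Add1,r4:9,r5:8
  c7: CDB Add2=23; issue SUB r0<-Add2  regs: r0:Add2,r1:23,r2:Mul1,r3:Add1,r4:9,r5:8
  c8: stall  regs: r0:Add2,r1:23,r2:Mul1,r3:Add1,r4:9,r5:8
  c9: stall  regs: r0:Add2,r1:23,r2:Mul1,r3:Add1,r4:9,r5:8
  c10: CDB Add1=31; issue SUB r1<-Add1  regs: r0:Add2,r1:Add1,r2:Mul1,r3:31,r4:9,r5:8
  c11: CDB Add3=31; issue ADD r0<-Add3  regs: r0:Add3,r1:Add1,r2:Mul1,r3:31,r4:9,r5:8
  c12: CDB Mul1=81; stall  regs: r0:Add3,r1:Add1,r2:81,r3:31,r4:9,r5:8
  c13: stall  regs: r0:Add3,r1:Add1,r2:81,r3:31,r4:9,r5:8
  c14: stall  regs: r0:Add3,r1:Add1,r2:81,r3:31,r4:9,r5:8
  c15: CDB Add1=58; issue SUB r0<-Add1  regs: r0:Add1,r1:58,r2:81,r3:31,r4:9,r5:8
  c16: CDB Add3=90  regs: r0:Add1,r1:58,r2:81,r3:31,r4:9,r5:8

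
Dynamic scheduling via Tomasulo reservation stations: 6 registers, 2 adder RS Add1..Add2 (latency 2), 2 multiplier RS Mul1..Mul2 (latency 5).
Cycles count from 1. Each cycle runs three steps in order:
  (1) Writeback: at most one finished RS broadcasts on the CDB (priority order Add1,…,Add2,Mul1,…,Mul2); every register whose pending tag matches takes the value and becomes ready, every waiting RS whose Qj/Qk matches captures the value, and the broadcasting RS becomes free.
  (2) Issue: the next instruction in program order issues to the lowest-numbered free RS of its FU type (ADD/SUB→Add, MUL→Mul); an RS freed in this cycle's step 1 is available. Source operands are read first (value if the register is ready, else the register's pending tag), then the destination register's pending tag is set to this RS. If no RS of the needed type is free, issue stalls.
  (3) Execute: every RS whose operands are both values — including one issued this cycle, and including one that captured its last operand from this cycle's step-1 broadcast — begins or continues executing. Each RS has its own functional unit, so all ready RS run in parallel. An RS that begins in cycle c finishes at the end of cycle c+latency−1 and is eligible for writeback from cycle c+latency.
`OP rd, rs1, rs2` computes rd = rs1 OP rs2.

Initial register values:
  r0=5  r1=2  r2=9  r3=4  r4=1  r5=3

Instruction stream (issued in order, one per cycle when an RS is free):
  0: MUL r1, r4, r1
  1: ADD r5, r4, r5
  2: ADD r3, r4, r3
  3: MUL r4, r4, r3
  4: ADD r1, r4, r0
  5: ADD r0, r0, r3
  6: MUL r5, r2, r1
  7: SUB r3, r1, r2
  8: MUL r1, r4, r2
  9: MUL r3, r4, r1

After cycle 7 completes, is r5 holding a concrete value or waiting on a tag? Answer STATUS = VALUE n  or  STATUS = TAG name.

  c1: issue MUL r1<-Mul1  regs: r0:5,r1:Mul1,r2:9,r3:4,r4:1,r5:3
  c2: issue ADD r5<-Add1  regs: r0:5,r1:Mul1,r2:9,r3:4,r4:1,r5:Add1
  c3: issue ADD r3<-Add2  regs: r0:5,r1:Mul1,r2:9,r3:Add2,r4:1,r5:Add1
  c4: CDB Add1=4; issue MUL r4<-Mul2  regs: r0:5,r1:Mul1,r2:9,r3:Add2,r4:Mul2,r5:4
  c5: CDB Add2=5; issue ADD r1<-Add1  regs: r0:5,r1:Add1,r2:9,r3:5,r4:Mul2,r5:4
  c6: CDB Mul1=2; issue ADD r0<-Add2  regs: r0:Add2,r1:Add1,r2:9,r3:5,r4:Mul2,r5:4
  c7: issue MUL r5<-Mul1  regs: r0:Add2,r1:Add1,r2:9,r3:5,r4:Mul2,r5:Mul1

STATUS = TAG Mul1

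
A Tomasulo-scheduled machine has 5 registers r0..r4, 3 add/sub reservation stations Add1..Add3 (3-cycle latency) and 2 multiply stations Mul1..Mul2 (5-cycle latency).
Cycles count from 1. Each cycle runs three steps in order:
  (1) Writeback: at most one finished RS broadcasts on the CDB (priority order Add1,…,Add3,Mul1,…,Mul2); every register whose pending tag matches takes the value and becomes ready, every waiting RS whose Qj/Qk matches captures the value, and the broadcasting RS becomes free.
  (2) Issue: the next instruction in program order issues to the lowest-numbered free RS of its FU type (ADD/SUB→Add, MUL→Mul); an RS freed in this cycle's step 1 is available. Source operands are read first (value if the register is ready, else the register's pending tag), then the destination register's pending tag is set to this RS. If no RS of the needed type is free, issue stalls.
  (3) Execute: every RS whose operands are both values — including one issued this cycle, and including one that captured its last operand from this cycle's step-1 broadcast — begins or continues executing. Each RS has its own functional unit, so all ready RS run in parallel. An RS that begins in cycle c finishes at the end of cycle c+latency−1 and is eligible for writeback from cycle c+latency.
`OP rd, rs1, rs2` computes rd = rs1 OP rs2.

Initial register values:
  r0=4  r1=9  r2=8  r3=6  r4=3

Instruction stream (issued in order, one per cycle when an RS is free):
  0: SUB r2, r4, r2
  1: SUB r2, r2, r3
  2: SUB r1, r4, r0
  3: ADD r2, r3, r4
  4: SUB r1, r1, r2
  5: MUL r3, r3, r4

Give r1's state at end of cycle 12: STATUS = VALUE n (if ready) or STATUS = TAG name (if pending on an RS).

STATUS = VALUE -10

  c1: issue SUB r2<-Add1  regs: r0:4,r1:9,r2:Add1,r3:6,r4:3
  c2: issue SUB r2<-Add2  regs: r0:4,r1:9,r2:Add2,r3:6,r4:3
  c3: issue SUB r1<-Add3  regs: r0:4,r1:Add3,r2:Add2,r3:6,r4:3
  c4: CDB Add1=-5; issue ADD r2<-Add1  regs: r0:4,r1:Add3,r2:Add1,r3:6,r4:3
  c5: stall  regs: r0:4,r1:Add3,r2:Add1,r3:6,r4:3
  c6: CDB Add3=-1; issue SUB r1<-Add3  regs: r0:4,r1:Add3,r2:Add1,r3:6,r4:3
  c7: CDB Add1=9; issue MUL r3<-Mul1  regs: r0:4,r1:Add3,r2:9,r3:Mul1,r4:3
  c8: CDB Add2=-11  regs: r0:4,r1:Add3,r2:9,r3:Mul1,r4:3
  c9: -  regs: r0:4,r1:Add3,r2:9,r3:Mul1,r4:3
  c10: CDB Add3=-10  regs: r0:4,r1:-10,r2:9,r3:Mul1,r4:3
  c11: -  regs: r0:4,r1:-10,r2:9,r3:Mul1,r4:3
  c12: CDB Mul1=18  regs: r0:4,r1:-10,r2:9,r3:18,r4:3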